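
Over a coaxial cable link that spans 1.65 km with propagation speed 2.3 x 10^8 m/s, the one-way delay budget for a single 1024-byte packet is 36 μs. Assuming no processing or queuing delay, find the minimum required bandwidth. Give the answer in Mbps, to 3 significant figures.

L = 8192 bits.
Propagation delay = 1650 / 2.3e+08 = 7.17391 μs.
Transmission budget = 36 − 7.17391 = 28.8261 μs.
R ≥ L / t_tx = 8192 bits / 2.88261e-05 s = 284 Mbps.

284 Mbps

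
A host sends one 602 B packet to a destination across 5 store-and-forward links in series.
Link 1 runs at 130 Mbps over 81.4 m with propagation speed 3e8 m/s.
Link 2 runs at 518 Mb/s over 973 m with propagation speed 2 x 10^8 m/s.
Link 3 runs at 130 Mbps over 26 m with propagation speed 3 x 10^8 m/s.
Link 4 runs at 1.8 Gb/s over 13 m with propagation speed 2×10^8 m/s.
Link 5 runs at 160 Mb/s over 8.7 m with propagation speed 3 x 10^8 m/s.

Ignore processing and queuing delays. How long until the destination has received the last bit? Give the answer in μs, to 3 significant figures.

L = 602 × 8 = 4816 bits.
Transmission delays (L/R per hop): 37.0462, 9.2973, 37.0462, 2.67556, 30.1 μs; sum = 116.165 μs.
Propagation delays (d/s per hop): 0.271333, 4.865, 0.0866667, 0.065, 0.029 μs; sum = 5.317 μs.
End-to-end = 121 μs.

121 μs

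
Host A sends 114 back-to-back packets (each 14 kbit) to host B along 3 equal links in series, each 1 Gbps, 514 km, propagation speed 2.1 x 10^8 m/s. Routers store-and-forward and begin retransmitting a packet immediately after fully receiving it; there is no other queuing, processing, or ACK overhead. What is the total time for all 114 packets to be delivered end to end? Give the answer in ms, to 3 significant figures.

Per-hop transmission t_tx = L/R = 14000/1000000000 = 0.014 ms.
Per-hop propagation t_prop = 514000/210000000 = 2.44762 ms.
Pipeline fill: first packet needs 3·t_tx to clear all hops; remaining 113 packets each add one t_tx.
Total = (3+114-1)·t_tx + 3·t_prop = 116·0.014 + 3·2.44762 = 8.97 ms.

8.97 ms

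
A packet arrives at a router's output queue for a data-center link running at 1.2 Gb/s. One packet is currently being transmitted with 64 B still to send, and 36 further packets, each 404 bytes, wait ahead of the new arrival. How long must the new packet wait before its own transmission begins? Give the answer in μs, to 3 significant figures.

Each queued packet: L/R = 3232/1200000000 = 2.69333 μs.
36 queued → 96.96 μs.
Plus remaining 512 bits of current packet: 0.426667 μs.
Queuing delay = 97.4 μs.

97.4 μs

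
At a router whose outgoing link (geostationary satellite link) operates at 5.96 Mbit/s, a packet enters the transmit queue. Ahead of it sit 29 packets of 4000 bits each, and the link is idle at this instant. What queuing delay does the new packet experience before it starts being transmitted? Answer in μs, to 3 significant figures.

19500 μs

Each queued packet: L/R = 4000/5960000 = 671.141 μs.
29 queued → 19463.1 μs.
Queuing delay = 19500 μs.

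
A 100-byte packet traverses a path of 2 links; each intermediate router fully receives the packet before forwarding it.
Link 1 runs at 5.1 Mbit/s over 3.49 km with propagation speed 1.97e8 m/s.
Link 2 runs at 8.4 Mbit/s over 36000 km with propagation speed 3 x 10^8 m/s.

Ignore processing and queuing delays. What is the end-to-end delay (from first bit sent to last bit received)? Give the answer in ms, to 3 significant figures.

L = 100 × 8 = 800 bits.
Transmission delays (L/R per hop): 0.156863, 0.0952381 ms; sum = 0.252101 ms.
Propagation delays (d/s per hop): 0.0177157, 120 ms; sum = 120.018 ms.
End-to-end = 120 ms.

120 ms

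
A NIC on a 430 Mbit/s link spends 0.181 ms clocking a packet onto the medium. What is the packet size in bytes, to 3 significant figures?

9730 bytes

L = R × t_tx = 430000000 b/s × 0.000181 s = 77830 bits.
In bytes: 77830 / 8 = 9730 bytes.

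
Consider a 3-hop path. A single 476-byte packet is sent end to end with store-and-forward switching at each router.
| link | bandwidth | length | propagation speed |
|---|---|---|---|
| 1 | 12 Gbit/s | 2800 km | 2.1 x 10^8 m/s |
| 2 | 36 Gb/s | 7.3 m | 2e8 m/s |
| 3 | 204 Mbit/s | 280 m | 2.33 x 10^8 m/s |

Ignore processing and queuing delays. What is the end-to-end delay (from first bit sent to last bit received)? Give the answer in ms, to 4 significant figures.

L = 476 × 8 = 3808 bits.
Transmission delays (L/R per hop): 0.000317333, 0.000105778, 0.0186667 ms; sum = 0.0190898 ms.
Propagation delays (d/s per hop): 13.3333, 3.65e-05, 0.00120172 ms; sum = 13.3346 ms.
End-to-end = 13.35 ms.

13.35 ms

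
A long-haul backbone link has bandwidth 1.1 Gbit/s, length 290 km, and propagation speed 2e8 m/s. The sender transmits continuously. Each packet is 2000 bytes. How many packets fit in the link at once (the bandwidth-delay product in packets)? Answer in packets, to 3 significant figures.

Propagation delay = 290000 / 200000000 = 0.00145 s.
BDP = R × t_prop = 1100000000 × 0.00145 = 1595000 bits.
In packets of 16000 bits: 99.7 packets.

99.7 packets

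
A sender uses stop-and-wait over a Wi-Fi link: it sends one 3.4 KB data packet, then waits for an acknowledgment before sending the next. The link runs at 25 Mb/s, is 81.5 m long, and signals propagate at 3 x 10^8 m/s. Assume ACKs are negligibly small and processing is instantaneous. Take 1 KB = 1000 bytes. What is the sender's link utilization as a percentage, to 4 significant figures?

99.95 %

t_tx = L/R = 27200/25000000 = 0.001088 s.
t_prop = 81.5/300000000 = 2.71667e-07 s; RTT = 5.43333e-07 s.
Cycle = t_tx + RTT = 0.00108854 s.
Utilization = t_tx / cycle = 0.001088/0.00108854 = 99.95 %.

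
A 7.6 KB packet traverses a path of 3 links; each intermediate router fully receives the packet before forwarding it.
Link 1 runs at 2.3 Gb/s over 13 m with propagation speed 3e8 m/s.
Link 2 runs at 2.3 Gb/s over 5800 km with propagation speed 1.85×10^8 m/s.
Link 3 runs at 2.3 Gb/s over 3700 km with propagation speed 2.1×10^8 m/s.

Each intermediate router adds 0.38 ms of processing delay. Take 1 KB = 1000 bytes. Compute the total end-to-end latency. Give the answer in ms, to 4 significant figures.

L = 60800 bits.
Transmission delay per hop = L/R = 60800/2300000000 = 0.0264348 ms; 3 hops → 0.0793043 ms.
Propagation delays (d/s per hop): 4.33333e-05, 31.3514, 17.619 ms; sum = 48.9704 ms.
Processing at 2 router(s): 2 × 0.38 ms = 0.76 ms.
End-to-end = 49.81 ms.

49.81 ms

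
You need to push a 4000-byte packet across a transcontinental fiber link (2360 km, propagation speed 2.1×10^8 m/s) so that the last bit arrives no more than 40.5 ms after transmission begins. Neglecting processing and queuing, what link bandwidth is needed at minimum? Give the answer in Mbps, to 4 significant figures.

1.094 Mbps

L = 32000 bits.
Propagation delay = 2360000 / 210000000 = 11.2381 ms.
Transmission budget = 40.5 − 11.2381 = 29.2619 ms.
R ≥ L / t_tx = 32000 bits / 0.0292619 s = 1.094 Mbps.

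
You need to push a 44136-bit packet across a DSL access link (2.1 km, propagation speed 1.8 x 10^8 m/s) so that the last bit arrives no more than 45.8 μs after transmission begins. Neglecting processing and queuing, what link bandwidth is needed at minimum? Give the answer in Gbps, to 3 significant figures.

1.29 Gbps

Propagation delay = 2100 / 180000000 = 11.6667 μs.
Transmission budget = 45.8 − 11.6667 = 34.1333 μs.
R ≥ L / t_tx = 44136 bits / 3.41333e-05 s = 1.29 Gbps.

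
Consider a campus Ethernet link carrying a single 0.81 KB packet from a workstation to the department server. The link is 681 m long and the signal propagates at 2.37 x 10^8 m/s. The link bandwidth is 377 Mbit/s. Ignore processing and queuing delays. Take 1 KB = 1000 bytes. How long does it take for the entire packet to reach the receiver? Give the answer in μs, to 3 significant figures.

L = 6480 bits.
Transmission delay = L/R = 6480 / 377000000 = 17.1883 μs.
Propagation delay = d/s = 681 m / 237000000 m/s = 2.87342 μs.
Total = 20.1 μs.

20.1 μs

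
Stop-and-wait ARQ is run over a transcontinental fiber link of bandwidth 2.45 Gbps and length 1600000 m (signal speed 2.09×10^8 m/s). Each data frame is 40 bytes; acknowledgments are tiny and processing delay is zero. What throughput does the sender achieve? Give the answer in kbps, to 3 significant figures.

t_tx = L/R = 320/2450000000 = 1.30612e-07 s.
t_prop = 1600000/209000000 = 0.0076555 s; RTT = 0.015311 s.
Cycle = t_tx + RTT = 0.0153111 s.
Throughput = L / cycle = 320 / 0.0153111 = 20.9 kbps.

20.9 kbps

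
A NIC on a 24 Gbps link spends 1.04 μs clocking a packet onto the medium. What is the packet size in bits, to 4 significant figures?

L = R × t_tx = 24000000000 b/s × 1.04e-06 s = 24960 bits.

24960 bits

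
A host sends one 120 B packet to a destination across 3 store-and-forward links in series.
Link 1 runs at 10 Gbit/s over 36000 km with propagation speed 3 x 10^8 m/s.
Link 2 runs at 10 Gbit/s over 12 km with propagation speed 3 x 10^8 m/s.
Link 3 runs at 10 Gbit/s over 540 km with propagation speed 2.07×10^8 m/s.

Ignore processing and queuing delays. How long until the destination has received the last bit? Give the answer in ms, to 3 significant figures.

L = 120 × 8 = 960 bits.
Transmission delay per hop = L/R = 960/10000000000 = 9.6e-05 ms; 3 hops → 0.000288 ms.
Propagation delays (d/s per hop): 120, 0.04, 2.6087 ms; sum = 122.649 ms.
End-to-end = 123 ms.

123 ms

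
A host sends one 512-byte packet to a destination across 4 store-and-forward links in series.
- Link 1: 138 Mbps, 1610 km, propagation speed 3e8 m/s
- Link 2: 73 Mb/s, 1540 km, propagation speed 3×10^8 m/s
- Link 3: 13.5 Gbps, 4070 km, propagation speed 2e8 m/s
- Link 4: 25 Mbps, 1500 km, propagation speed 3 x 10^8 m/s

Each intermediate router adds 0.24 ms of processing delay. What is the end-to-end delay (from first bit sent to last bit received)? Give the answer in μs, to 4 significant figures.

36820 μs

L = 512 × 8 = 4096 bits.
Transmission delays (L/R per hop): 29.6812, 56.1096, 0.303407, 163.84 μs; sum = 249.934 μs.
Propagation delays (d/s per hop): 5366.67, 5133.33, 20350, 5000 μs; sum = 35850 μs.
Processing at 3 router(s): 3 × 0.24 ms = 720 μs.
End-to-end = 36820 μs.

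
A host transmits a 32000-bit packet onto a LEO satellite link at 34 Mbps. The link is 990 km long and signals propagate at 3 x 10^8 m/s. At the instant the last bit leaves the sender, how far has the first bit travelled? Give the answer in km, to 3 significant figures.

282 km

t_tx = L/R = 32000/34000000 = 0.000941176 s.
Distance = s × t_tx = 300000000 × 0.000941176 = 282 km.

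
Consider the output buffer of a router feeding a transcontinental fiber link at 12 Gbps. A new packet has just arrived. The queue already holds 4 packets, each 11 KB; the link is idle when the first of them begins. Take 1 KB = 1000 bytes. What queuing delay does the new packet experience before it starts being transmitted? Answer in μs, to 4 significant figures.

29.33 μs

Each queued packet: L/R = 88000/12000000000 = 7.33333 μs.
4 queued → 29.3333 μs.
Queuing delay = 29.33 μs.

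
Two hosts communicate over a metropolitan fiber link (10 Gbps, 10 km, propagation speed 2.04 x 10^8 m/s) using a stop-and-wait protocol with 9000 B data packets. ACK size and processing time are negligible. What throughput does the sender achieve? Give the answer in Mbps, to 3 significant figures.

t_tx = L/R = 72000/10000000000 = 7.2e-06 s.
t_prop = 10000/204000000 = 4.90196e-05 s; RTT = 9.80392e-05 s.
Cycle = t_tx + RTT = 0.000105239 s.
Throughput = L / cycle = 72000 / 0.000105239 = 684 Mbps.

684 Mbps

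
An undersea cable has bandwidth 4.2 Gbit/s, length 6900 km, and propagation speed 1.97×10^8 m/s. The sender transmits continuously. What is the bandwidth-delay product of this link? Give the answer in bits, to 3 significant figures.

Propagation delay = 6900000 / 197000000 = 0.0350254 s.
BDP = R × t_prop = 4200000000 × 0.0350254 = 147107000 bits.

147000000 bits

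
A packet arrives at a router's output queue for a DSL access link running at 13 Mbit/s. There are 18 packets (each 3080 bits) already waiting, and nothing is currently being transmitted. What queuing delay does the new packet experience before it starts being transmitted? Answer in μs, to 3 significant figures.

Each queued packet: L/R = 3080/13000000 = 236.923 μs.
18 queued → 4264.62 μs.
Queuing delay = 4260 μs.

4260 μs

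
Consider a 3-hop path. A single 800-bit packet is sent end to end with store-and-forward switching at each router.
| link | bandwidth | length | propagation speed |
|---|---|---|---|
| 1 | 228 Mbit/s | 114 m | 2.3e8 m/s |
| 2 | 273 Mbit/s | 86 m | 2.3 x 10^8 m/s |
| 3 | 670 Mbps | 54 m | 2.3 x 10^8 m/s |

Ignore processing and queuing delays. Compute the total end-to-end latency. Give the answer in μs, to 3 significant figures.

8.74 μs

Transmission delays (L/R per hop): 3.50877, 2.9304, 1.19403 μs; sum = 7.6332 μs.
Propagation delays (d/s per hop): 0.495652, 0.373913, 0.234783 μs; sum = 1.10435 μs.
End-to-end = 8.74 μs.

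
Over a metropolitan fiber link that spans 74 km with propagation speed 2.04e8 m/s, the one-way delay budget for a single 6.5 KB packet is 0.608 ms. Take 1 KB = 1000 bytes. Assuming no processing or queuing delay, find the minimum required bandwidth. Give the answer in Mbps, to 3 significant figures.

L = 52000 bits.
Propagation delay = 74000 / 204000000 = 0.362745 ms.
Transmission budget = 0.608 − 0.362745 = 0.245255 ms.
R ≥ L / t_tx = 52000 bits / 0.000245255 s = 212 Mbps.

212 Mbps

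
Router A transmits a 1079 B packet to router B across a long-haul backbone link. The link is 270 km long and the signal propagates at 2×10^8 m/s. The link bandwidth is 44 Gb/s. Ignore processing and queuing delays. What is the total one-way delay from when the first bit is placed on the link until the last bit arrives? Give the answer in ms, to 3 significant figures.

L = 1079 × 8 = 8632 bits.
Transmission delay = L/R = 8632 / 44000000000 = 0.000196182 ms.
Propagation delay = d/s = 270000 m / 200000000 m/s = 1.35 ms.
Total = 1.35 ms.

1.35 ms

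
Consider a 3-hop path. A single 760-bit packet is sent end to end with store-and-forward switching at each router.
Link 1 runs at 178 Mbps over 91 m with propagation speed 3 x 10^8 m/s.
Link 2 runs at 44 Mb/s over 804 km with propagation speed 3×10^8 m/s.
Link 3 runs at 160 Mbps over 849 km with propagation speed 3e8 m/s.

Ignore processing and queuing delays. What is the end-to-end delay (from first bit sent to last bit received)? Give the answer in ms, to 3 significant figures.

Transmission delays (L/R per hop): 0.00426966, 0.0172727, 0.00475 ms; sum = 0.0262924 ms.
Propagation delays (d/s per hop): 0.000303333, 2.68, 2.83 ms; sum = 5.5103 ms.
End-to-end = 5.54 ms.

5.54 ms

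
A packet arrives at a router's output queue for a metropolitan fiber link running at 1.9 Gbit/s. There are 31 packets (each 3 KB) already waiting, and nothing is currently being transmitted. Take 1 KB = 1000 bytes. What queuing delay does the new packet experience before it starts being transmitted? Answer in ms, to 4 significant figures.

Each queued packet: L/R = 24000/1900000000 = 0.0126316 ms.
31 queued → 0.391579 ms.
Queuing delay = 0.3916 ms.

0.3916 ms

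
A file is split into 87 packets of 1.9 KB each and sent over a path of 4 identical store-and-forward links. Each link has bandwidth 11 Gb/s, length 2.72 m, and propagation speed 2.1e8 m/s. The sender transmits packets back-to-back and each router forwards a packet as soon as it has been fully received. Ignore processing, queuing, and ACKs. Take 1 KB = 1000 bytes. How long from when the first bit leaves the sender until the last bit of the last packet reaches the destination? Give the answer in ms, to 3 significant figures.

0.124 ms

Per-hop transmission t_tx = L/R = 15200/11000000000 = 0.00138182 ms.
Per-hop propagation t_prop = 2.72/210000000 = 1.29524e-05 ms.
Pipeline fill: first packet needs 4·t_tx to clear all hops; remaining 86 packets each add one t_tx.
Total = (4+87-1)·t_tx + 4·t_prop = 90·0.00138182 + 4·1.29524e-05 = 0.124 ms.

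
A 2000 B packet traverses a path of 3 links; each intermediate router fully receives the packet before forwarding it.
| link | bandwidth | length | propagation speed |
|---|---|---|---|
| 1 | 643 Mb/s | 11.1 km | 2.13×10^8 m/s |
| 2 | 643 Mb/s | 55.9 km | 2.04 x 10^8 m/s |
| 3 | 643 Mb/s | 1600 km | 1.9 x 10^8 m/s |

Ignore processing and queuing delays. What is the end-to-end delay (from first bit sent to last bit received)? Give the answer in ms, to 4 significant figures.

8.822 ms

L = 2000 × 8 = 16000 bits.
Transmission delay per hop = L/R = 16000/643000000 = 0.0248834 ms; 3 hops → 0.0746501 ms.
Propagation delays (d/s per hop): 0.0521127, 0.27402, 8.42105 ms; sum = 8.74718 ms.
End-to-end = 8.822 ms.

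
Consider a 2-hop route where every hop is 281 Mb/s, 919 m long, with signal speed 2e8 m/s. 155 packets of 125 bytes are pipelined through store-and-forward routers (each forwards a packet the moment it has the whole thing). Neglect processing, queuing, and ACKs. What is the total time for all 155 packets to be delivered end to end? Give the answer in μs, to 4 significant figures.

564.4 μs

Per-hop transmission t_tx = L/R = 1000/281000000 = 3.55872 μs.
Per-hop propagation t_prop = 919/200000000 = 4.595 μs.
Pipeline fill: first packet needs 2·t_tx to clear all hops; remaining 154 packets each add one t_tx.
Total = (2+155-1)·t_tx + 2·t_prop = 156·3.55872 + 2·4.595 = 564.4 μs.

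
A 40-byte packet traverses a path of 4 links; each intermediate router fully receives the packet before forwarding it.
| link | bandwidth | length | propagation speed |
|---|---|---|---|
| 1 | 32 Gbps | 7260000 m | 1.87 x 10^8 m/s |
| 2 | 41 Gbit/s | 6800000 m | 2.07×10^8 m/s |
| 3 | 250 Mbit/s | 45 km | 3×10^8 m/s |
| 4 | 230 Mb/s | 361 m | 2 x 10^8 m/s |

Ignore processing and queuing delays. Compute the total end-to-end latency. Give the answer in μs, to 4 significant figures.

71830 μs

L = 40 × 8 = 320 bits.
Transmission delays (L/R per hop): 0.01, 0.00780488, 1.28, 1.3913 μs; sum = 2.68911 μs.
Propagation delays (d/s per hop): 38823.5, 32850.2, 150, 1.805 μs; sum = 71825.6 μs.
End-to-end = 71830 μs.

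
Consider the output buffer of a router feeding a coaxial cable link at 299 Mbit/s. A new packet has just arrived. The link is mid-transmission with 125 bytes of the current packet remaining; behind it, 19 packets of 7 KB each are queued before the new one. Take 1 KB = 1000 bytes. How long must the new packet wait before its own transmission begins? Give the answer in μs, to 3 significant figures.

3560 μs

Each queued packet: L/R = 56000/299000000 = 187.291 μs.
19 queued → 3558.53 μs.
Plus remaining 1000 bits of current packet: 3.34448 μs.
Queuing delay = 3560 μs.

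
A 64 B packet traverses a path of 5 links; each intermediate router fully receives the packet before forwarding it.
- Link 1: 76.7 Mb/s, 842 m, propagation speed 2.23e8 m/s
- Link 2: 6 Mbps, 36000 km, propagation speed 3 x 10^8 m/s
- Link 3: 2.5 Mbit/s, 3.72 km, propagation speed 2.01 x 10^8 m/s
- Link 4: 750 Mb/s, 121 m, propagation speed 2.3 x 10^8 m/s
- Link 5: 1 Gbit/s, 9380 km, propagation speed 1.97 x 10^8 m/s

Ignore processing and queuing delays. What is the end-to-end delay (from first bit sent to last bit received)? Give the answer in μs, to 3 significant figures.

168000 μs

L = 64 × 8 = 512 bits.
Transmission delays (L/R per hop): 6.67536, 85.3333, 204.8, 0.682667, 0.512 μs; sum = 298.003 μs.
Propagation delays (d/s per hop): 3.77578, 120000, 18.5075, 0.526087, 47614.2 μs; sum = 167637 μs.
End-to-end = 168000 μs.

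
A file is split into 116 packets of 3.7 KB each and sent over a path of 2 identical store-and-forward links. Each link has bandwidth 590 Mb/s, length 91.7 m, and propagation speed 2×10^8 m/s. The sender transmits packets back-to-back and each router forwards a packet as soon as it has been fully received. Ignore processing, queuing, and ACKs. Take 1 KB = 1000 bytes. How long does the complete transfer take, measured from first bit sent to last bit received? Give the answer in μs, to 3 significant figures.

5870 μs

Per-hop transmission t_tx = L/R = 29600/590000000 = 50.1695 μs.
Per-hop propagation t_prop = 91.7/200000000 = 0.4585 μs.
Pipeline fill: first packet needs 2·t_tx to clear all hops; remaining 115 packets each add one t_tx.
Total = (2+116-1)·t_tx + 2·t_prop = 117·50.1695 + 2·0.4585 = 5870 μs.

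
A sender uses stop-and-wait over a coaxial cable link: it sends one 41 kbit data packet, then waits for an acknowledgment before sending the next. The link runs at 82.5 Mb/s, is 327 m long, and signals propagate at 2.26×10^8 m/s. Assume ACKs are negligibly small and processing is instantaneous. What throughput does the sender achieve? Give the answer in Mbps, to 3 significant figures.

82.0 Mbps

t_tx = L/R = 41000/82500000 = 0.00049697 s.
t_prop = 327/2.26e+08 = 1.4469e-06 s; RTT = 2.89381e-06 s.
Cycle = t_tx + RTT = 0.000499864 s.
Throughput = L / cycle = 41000 / 0.000499864 = 82.0 Mbps.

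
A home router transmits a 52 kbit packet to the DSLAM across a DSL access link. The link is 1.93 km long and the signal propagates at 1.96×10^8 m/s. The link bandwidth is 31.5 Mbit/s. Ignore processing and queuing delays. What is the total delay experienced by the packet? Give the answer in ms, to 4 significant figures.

L = 52000 bits.
Transmission delay = L/R = 52000 / 31500000 = 1.65079 ms.
Propagation delay = d/s = 1930 m / 196000000 m/s = 0.00984694 ms.
Total = 1.661 ms.

1.661 ms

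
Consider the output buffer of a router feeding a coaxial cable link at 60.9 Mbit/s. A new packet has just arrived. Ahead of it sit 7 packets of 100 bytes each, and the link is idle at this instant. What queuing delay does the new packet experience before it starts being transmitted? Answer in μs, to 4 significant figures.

91.95 μs

Each queued packet: L/R = 800/60900000 = 13.1363 μs.
7 queued → 91.954 μs.
Queuing delay = 91.95 μs.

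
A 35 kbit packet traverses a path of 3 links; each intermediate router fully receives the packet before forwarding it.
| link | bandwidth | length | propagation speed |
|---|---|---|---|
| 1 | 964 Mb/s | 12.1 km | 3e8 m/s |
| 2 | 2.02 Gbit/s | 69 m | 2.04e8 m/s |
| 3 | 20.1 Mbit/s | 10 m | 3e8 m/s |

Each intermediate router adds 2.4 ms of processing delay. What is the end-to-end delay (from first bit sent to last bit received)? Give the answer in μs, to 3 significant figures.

L = 35000 bits.
Transmission delays (L/R per hop): 36.3071, 17.3267, 1741.29 μs; sum = 1794.93 μs.
Propagation delays (d/s per hop): 40.3333, 0.338235, 0.0333333 μs; sum = 40.7049 μs.
Processing at 2 router(s): 2 × 2.4 ms = 4800 μs.
End-to-end = 6640 μs.

6640 μs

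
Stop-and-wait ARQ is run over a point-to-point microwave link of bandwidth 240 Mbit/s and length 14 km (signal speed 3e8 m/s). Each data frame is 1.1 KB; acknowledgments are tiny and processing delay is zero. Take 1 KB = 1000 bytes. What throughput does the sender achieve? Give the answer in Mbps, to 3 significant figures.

t_tx = L/R = 8800/240000000 = 3.66667e-05 s.
t_prop = 14000/300000000 = 4.66667e-05 s; RTT = 9.33333e-05 s.
Cycle = t_tx + RTT = 0.00013 s.
Throughput = L / cycle = 8800 / 0.00013 = 67.7 Mbps.

67.7 Mbps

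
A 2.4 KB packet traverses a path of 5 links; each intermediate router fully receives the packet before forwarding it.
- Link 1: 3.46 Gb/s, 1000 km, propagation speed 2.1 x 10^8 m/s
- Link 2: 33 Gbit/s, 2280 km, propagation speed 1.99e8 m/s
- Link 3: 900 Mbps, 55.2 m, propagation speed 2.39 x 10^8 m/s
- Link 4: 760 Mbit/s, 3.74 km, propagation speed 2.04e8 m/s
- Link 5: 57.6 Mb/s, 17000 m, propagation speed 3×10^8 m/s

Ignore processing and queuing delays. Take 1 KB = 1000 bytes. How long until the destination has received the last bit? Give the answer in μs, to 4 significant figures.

16680 μs

L = 19200 bits.
Transmission delays (L/R per hop): 5.54913, 0.581818, 21.3333, 25.2632, 333.333 μs; sum = 386.061 μs.
Propagation delays (d/s per hop): 4761.9, 11457.3, 0.230962, 18.3333, 56.6667 μs; sum = 16294.4 μs.
End-to-end = 16680 μs.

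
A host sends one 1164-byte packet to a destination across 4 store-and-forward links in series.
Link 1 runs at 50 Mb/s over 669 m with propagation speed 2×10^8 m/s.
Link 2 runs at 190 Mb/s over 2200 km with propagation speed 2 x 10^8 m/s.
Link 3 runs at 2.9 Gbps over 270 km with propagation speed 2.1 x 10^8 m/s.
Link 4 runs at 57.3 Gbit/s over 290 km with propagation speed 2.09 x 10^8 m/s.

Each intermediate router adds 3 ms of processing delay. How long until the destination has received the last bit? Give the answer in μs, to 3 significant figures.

22900 μs

L = 1164 × 8 = 9312 bits.
Transmission delays (L/R per hop): 186.24, 49.0105, 3.21103, 0.162513 μs; sum = 238.624 μs.
Propagation delays (d/s per hop): 3.345, 11000, 1285.71, 1387.56 μs; sum = 13676.6 μs.
Processing at 3 router(s): 3 × 3 ms = 9000 μs.
End-to-end = 22900 μs.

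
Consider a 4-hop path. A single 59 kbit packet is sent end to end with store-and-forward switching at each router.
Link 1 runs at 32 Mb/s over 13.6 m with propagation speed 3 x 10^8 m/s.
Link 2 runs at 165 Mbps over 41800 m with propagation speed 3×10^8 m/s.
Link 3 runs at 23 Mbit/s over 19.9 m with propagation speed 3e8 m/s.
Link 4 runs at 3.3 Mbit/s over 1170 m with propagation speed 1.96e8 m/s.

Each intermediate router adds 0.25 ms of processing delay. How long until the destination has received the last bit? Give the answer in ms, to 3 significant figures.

L = 59000 bits.
Transmission delays (L/R per hop): 1.84375, 0.357576, 2.56522, 17.8788 ms; sum = 22.6453 ms.
Propagation delays (d/s per hop): 4.53333e-05, 0.139333, 6.63333e-05, 0.00596939 ms; sum = 0.145414 ms.
Processing at 3 router(s): 3 × 0.25 ms = 0.75 ms.
End-to-end = 23.5 ms.

23.5 ms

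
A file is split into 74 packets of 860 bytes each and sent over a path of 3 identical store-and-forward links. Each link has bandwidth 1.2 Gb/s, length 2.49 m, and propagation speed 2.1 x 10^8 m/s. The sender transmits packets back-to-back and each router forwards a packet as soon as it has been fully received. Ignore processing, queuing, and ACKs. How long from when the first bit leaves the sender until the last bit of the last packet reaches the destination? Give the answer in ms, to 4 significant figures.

0.4358 ms

Per-hop transmission t_tx = L/R = 6880/1200000000 = 0.00573333 ms.
Per-hop propagation t_prop = 2.49/210000000 = 1.18571e-05 ms.
Pipeline fill: first packet needs 3·t_tx to clear all hops; remaining 73 packets each add one t_tx.
Total = (3+74-1)·t_tx + 3·t_prop = 76·0.00573333 + 3·1.18571e-05 = 0.4358 ms.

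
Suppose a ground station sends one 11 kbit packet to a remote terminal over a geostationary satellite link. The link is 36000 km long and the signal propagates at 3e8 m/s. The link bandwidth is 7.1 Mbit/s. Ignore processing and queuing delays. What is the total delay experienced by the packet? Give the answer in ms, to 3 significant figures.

122 ms

L = 11000 bits.
Transmission delay = L/R = 11000 / 7100000 = 1.5493 ms.
Propagation delay = d/s = 36000000 m / 300000000 m/s = 120 ms.
Total = 122 ms.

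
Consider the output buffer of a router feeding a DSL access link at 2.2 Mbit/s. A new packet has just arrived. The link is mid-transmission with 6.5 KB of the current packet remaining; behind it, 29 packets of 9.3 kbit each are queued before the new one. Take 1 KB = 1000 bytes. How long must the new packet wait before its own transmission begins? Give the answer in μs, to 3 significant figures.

Each queued packet: L/R = 9300/2200000 = 4227.27 μs.
29 queued → 122591 μs.
Plus remaining 52000 bits of current packet: 23636.4 μs.
Queuing delay = 146000 μs.

146000 μs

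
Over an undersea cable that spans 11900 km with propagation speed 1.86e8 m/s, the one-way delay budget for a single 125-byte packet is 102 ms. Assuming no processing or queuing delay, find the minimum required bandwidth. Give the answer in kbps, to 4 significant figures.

26.30 kbps

L = 1000 bits.
Propagation delay = 11900000 / 186000000 = 63.9785 ms.
Transmission budget = 102 − 63.9785 = 38.0215 ms.
R ≥ L / t_tx = 1000 bits / 0.0380215 s = 26.30 kbps.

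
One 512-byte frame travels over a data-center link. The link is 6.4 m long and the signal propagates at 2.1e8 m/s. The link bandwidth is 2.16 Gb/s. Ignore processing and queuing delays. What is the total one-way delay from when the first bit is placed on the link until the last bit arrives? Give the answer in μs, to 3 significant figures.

1.93 μs

L = 512 × 8 = 4096 bits.
Transmission delay = L/R = 4096 / 2160000000 = 1.8963 μs.
Propagation delay = d/s = 6.4 m / 210000000 m/s = 0.0304762 μs.
Total = 1.93 μs.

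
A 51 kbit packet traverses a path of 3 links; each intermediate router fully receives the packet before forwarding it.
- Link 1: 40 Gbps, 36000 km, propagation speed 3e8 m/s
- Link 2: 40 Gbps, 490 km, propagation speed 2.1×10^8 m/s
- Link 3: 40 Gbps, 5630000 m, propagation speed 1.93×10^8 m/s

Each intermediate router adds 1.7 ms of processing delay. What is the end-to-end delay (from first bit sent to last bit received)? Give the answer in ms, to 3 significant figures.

155 ms

L = 51000 bits.
Transmission delay per hop = L/R = 51000/40000000000 = 0.001275 ms; 3 hops → 0.003825 ms.
Propagation delays (d/s per hop): 120, 2.33333, 29.171 ms; sum = 151.504 ms.
Processing at 2 router(s): 2 × 1.7 ms = 3.4 ms.
End-to-end = 155 ms.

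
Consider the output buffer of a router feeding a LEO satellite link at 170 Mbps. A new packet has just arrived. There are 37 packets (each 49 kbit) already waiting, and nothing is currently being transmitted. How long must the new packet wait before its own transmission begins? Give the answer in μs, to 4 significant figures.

Each queued packet: L/R = 49000/170000000 = 288.235 μs.
37 queued → 10664.7 μs.
Queuing delay = 10660 μs.

10660 μs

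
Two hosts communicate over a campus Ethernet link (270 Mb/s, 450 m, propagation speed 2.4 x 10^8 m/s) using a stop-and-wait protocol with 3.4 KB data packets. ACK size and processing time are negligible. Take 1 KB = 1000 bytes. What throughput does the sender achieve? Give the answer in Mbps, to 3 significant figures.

t_tx = L/R = 27200/270000000 = 0.000100741 s.
t_prop = 450/240000000 = 1.875e-06 s; RTT = 3.75e-06 s.
Cycle = t_tx + RTT = 0.000104491 s.
Throughput = L / cycle = 27200 / 0.000104491 = 260 Mbps.

260 Mbps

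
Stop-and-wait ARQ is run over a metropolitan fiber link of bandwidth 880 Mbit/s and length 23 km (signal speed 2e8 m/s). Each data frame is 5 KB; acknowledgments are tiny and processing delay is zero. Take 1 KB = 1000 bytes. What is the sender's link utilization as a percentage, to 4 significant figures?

t_tx = L/R = 40000/880000000 = 4.54545e-05 s.
t_prop = 23000/200000000 = 0.000115 s; RTT = 0.00023 s.
Cycle = t_tx + RTT = 0.000275455 s.
Utilization = t_tx / cycle = 4.54545e-05/0.000275455 = 16.50 %.

16.50 %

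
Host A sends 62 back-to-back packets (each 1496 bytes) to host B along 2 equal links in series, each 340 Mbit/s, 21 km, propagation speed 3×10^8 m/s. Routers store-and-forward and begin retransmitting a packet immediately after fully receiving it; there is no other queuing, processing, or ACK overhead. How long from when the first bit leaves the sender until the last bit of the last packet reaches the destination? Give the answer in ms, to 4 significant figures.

Per-hop transmission t_tx = L/R = 11968/340000000 = 0.0352 ms.
Per-hop propagation t_prop = 21000/300000000 = 0.07 ms.
Pipeline fill: first packet needs 2·t_tx to clear all hops; remaining 61 packets each add one t_tx.
Total = (2+62-1)·t_tx + 2·t_prop = 63·0.0352 + 2·0.07 = 2.358 ms.

2.358 ms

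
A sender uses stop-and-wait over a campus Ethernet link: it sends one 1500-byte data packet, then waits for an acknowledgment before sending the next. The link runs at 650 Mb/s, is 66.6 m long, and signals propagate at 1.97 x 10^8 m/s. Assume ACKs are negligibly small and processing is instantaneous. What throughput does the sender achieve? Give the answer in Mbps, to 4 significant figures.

t_tx = L/R = 12000/650000000 = 1.84615e-05 s.
t_prop = 66.6/197000000 = 3.38071e-07 s; RTT = 6.76142e-07 s.
Cycle = t_tx + RTT = 1.91377e-05 s.
Throughput = L / cycle = 12000 / 1.91377e-05 = 627.0 Mbps.

627.0 Mbps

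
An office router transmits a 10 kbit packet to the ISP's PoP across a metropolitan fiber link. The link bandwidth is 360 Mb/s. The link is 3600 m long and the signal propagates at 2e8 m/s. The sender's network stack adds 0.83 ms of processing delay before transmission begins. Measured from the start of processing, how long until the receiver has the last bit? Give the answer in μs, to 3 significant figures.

L = 10000 bits.
Transmission delay = L/R = 10000 / 360000000 = 27.7778 μs.
Propagation delay = d/s = 3600 m / 200000000 m/s = 18 μs.
Plus processing delay 0.83 ms = 830 μs.
Total = 876 μs.

876 μs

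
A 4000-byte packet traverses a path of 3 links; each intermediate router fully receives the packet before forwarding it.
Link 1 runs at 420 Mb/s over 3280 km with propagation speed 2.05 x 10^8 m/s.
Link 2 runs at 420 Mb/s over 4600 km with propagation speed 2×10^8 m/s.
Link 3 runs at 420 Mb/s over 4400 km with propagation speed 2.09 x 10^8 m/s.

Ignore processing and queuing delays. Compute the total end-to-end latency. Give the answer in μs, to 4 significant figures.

L = 4000 × 8 = 32000 bits.
Transmission delay per hop = L/R = 32000/420000000 = 76.1905 μs; 3 hops → 228.571 μs.
Propagation delays (d/s per hop): 16000, 23000, 21052.6 μs; sum = 60052.6 μs.
End-to-end = 60280 μs.

60280 μs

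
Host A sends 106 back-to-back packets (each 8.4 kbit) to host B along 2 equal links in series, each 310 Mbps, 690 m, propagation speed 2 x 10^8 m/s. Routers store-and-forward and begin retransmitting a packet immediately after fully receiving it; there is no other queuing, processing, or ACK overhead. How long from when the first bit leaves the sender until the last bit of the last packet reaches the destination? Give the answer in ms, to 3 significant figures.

Per-hop transmission t_tx = L/R = 8400/310000000 = 0.0270968 ms.
Per-hop propagation t_prop = 690/200000000 = 0.00345 ms.
Pipeline fill: first packet needs 2·t_tx to clear all hops; remaining 105 packets each add one t_tx.
Total = (2+106-1)·t_tx + 2·t_prop = 107·0.0270968 + 2·0.00345 = 2.91 ms.

2.91 ms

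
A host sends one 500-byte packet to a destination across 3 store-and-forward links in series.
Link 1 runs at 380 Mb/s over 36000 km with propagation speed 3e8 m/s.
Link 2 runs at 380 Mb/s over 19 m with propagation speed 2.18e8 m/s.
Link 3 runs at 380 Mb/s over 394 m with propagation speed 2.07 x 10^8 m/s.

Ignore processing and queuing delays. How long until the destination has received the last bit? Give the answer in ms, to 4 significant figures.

120.0 ms

L = 500 × 8 = 4000 bits.
Transmission delay per hop = L/R = 4000/380000000 = 0.0105263 ms; 3 hops → 0.0315789 ms.
Propagation delays (d/s per hop): 120, 8.7156e-05, 0.00190338 ms; sum = 120.002 ms.
End-to-end = 120.0 ms.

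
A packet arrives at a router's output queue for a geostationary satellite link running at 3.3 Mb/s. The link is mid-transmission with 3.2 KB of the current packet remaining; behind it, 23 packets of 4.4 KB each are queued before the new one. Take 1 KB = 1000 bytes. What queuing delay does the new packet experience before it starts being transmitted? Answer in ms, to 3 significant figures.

Each queued packet: L/R = 35200/3300000 = 10.6667 ms.
23 queued → 245.333 ms.
Plus remaining 25600 bits of current packet: 7.75758 ms.
Queuing delay = 253 ms.

253 ms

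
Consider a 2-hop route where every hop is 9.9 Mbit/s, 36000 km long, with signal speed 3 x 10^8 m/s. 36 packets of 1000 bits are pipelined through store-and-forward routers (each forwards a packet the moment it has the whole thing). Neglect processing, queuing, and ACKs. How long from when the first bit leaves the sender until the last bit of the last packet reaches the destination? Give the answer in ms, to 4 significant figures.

Per-hop transmission t_tx = L/R = 1000/9900000 = 0.10101 ms.
Per-hop propagation t_prop = 36000000/300000000 = 120 ms.
Pipeline fill: first packet needs 2·t_tx to clear all hops; remaining 35 packets each add one t_tx.
Total = (2+36-1)·t_tx + 2·t_prop = 37·0.10101 + 2·120 = 243.7 ms.

243.7 ms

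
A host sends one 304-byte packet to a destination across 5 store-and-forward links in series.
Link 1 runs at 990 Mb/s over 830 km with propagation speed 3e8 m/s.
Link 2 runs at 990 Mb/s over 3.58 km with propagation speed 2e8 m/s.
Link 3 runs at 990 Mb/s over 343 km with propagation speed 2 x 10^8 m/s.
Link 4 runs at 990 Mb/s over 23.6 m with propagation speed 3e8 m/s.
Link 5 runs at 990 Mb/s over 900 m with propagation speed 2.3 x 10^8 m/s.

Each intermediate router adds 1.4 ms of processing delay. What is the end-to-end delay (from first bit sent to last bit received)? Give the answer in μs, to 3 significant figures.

L = 304 × 8 = 2432 bits.
Transmission delay per hop = L/R = 2432/990000000 = 2.45657 μs; 5 hops → 12.2828 μs.
Propagation delays (d/s per hop): 2766.67, 17.9, 1715, 0.0786667, 3.91304 μs; sum = 4503.56 μs.
Processing at 4 router(s): 4 × 1.4 ms = 5600 μs.
End-to-end = 10100 μs.

10100 μs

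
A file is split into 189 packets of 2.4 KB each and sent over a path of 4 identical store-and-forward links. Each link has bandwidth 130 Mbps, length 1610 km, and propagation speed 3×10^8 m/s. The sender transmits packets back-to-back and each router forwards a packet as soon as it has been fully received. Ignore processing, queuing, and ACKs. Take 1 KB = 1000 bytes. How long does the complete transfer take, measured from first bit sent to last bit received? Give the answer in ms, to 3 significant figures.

Per-hop transmission t_tx = L/R = 19200/130000000 = 0.147692 ms.
Per-hop propagation t_prop = 1610000/300000000 = 5.36667 ms.
Pipeline fill: first packet needs 4·t_tx to clear all hops; remaining 188 packets each add one t_tx.
Total = (4+189-1)·t_tx + 4·t_prop = 192·0.147692 + 4·5.36667 = 49.8 ms.

49.8 ms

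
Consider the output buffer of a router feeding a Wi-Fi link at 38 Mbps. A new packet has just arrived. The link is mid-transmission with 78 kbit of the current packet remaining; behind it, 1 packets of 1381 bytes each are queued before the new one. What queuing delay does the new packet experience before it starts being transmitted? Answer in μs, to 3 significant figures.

2340 μs

Each queued packet: L/R = 11048/38000000 = 290.737 μs.
1 queued → 290.737 μs.
Plus remaining 78000 bits of current packet: 2052.63 μs.
Queuing delay = 2340 μs.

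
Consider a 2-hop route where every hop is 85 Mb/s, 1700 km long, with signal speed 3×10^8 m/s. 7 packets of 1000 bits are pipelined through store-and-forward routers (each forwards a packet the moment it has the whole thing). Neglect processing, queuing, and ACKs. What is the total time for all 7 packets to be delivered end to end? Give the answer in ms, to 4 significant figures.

11.43 ms

Per-hop transmission t_tx = L/R = 1000/85000000 = 0.0117647 ms.
Per-hop propagation t_prop = 1700000/300000000 = 5.66667 ms.
Pipeline fill: first packet needs 2·t_tx to clear all hops; remaining 6 packets each add one t_tx.
Total = (2+7-1)·t_tx + 2·t_prop = 8·0.0117647 + 2·5.66667 = 11.43 ms.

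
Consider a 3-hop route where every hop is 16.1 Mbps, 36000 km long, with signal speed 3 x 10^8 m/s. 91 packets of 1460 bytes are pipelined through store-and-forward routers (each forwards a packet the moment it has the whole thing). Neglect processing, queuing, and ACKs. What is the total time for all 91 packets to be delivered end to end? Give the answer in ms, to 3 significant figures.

427 ms

Per-hop transmission t_tx = L/R = 11680/1.61e+07 = 0.725466 ms.
Per-hop propagation t_prop = 36000000/300000000 = 120 ms.
Pipeline fill: first packet needs 3·t_tx to clear all hops; remaining 90 packets each add one t_tx.
Total = (3+91-1)·t_tx + 3·t_prop = 93·0.725466 + 3·120 = 427 ms.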